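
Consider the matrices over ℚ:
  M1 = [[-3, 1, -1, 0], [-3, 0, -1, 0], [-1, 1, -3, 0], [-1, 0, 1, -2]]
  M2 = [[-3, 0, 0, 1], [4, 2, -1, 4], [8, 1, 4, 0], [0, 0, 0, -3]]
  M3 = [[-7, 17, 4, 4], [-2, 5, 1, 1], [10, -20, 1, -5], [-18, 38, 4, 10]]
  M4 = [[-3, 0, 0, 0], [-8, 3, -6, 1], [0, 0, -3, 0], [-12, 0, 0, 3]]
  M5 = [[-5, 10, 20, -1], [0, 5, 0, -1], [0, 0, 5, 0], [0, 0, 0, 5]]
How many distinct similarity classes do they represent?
5 classes: {M1}, {M2}, {M3}, {M4}, {M5}

Characteristic polynomials: χ_{M1} = (x + 2)^4, χ_{M2} = (x - 3)^2(x + 3)^2, χ_{M3} = (x - 6)(x - 1)^3, χ_{M4} = (x - 3)^2(x + 3)^2, χ_{M5} = (x - 5)^3(x + 5).

{M1}: invariant factors x + 2, (x + 2)^3.

{M2}: invariant factors (x - 3)^2(x + 3)^2.

{M3}: invariant factors (x - 6)(x - 1)^3.

{M4}: invariant factors x + 3, (x - 3)^2(x + 3).

{M5}: invariant factors x - 5, (x - 5)^2(x + 5).

Matrices are similar if and only if their invariant-factor lists agree; the partition into similarity classes is {M1}, {M2}, {M3}, {M4}, {M5}.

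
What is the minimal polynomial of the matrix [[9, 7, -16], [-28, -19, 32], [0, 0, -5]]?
The characteristic polynomial factors as (x + 5)^3. The minimal polynomial is ∏(x - λ)^{k_λ} where k_λ is the size of the largest Jordan block at λ.

For λ = -5: rank(A + 5I) = 1, and the largest Jordan block has size 2 (the smallest k with rank((A + 5I)^k) = rank((A + 5I)^(k+1))).

So m_A(x) = (x + 5)^2.

m_A(x) = (x + 5)^2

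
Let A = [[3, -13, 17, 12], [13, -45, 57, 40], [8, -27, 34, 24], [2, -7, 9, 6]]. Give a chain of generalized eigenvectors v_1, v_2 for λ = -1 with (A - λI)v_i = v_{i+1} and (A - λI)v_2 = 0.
v_1 = [[3, 7, 4, 1]]^T, v_2 = [[1, -1, -1, 0]]^T

We seek v_1 ∈ ker((A + I)^2) \ ker(A + I), then set v_{i+1} = (A + I) v_i.

One such chain is v_1 = [[3, 7, 4, 1]]^T, v_2 = [[1, -1, -1, 0]]^T. Check: (A + I) v_2 = [[0, 0, 0, 0]]^T = 0.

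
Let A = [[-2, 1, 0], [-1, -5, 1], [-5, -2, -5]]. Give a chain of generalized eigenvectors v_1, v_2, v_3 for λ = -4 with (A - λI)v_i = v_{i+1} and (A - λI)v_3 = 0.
We seek v_1 ∈ ker((A + 4I)^3) \ ker((A + 4I)^2), then set v_{i+1} = (A + 4I) v_i.

One such chain is v_1 = [[0, 0, 1]]^T, v_2 = [[0, 1, -1]]^T, v_3 = [[1, -2, -1]]^T. Check: (A + 4I) v_3 = [[0, 0, 0]]^T = 0.

v_1 = [[0, 0, 1]]^T, v_2 = [[0, 1, -1]]^T, v_3 = [[1, -2, -1]]^T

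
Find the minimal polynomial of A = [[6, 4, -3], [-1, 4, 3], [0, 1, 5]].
m_A(x) = (x - 5)^3

The characteristic polynomial factors as (x - 5)^3. The minimal polynomial is ∏(x - λ)^{k_λ} where k_λ is the size of the largest Jordan block at λ.

For λ = 5: rank(A - 5I) = 2, and the largest Jordan block has size 3 (the smallest k with rank((A - 5I)^k) = rank((A - 5I)^(k+1))).

So m_A(x) = (x - 5)^3.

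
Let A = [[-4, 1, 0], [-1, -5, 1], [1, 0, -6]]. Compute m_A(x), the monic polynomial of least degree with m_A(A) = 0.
The characteristic polynomial factors as (x + 5)^3. The minimal polynomial is ∏(x - λ)^{k_λ} where k_λ is the size of the largest Jordan block at λ.

For λ = -5: rank(A + 5I) = 2, and the largest Jordan block has size 3 (the smallest k with rank((A + 5I)^k) = rank((A + 5I)^(k+1))).

So m_A(x) = (x + 5)^3.

m_A(x) = (x + 5)^3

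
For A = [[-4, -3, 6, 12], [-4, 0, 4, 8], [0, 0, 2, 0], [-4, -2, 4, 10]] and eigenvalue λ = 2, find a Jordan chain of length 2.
v_1 = [[4, 1, 0, 2]]^T, v_2 = [[-3, -2, 0, -2]]^T

We seek v_1 ∈ ker((A - 2I)^2) \ ker(A - 2I), then set v_{i+1} = (A - 2I) v_i.

One such chain is v_1 = [[4, 1, 0, 2]]^T, v_2 = [[-3, -2, 0, -2]]^T. Check: (A - 2I) v_2 = [[0, 0, 0, 0]]^T = 0.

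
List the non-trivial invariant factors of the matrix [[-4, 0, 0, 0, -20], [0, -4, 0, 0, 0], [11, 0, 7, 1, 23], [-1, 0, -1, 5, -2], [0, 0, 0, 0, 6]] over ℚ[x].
x + 4, (x - 6)^3(x + 4)

The Jordan structure of A has elementary divisors (x + 4), (x + 4), (x - 6)^3. Arranging the block sizes at each eigenvalue in decreasing order and taking row products gives the invariant factors.

Invariant factors (smallest first, each dividing the next): x + 4, (x - 6)^3(x + 4).

Check: the last factor (x - 6)^3(x + 4) is the minimal polynomial, and the product (x - 6)^3(x + 4)^2 is the characteristic polynomial.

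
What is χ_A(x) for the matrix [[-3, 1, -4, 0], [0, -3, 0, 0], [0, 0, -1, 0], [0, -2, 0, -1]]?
xI - A = [[x + 3, -1, 4, 0], [0, x + 3, 0, 0], [0, 0, x + 1, 0], [0, 2, 0, x + 1]].

Expanding det(xI - A) along the first row:
det(xI - A) = + (x + 3)·det([[x + 3, 0, 0], [0, x + 1, 0], [2, 0, x + 1]]) - (-1)·det([[0, 0, 0], [0, x + 1, 0], [0, 0, x + 1]]) + (4)·det([[0, x + 3, 0], [0, 0, 0], [0, 2, x + 1]]) - (0)·det([[0, x + 3, 0], [0, 0, x + 1], [0, 2, 0]]).

Evaluating gives χ_A(x) = x^4 + 8x^3 + 22x^2 + 24x + 9 = (x + 1)^2(x + 3)^2.

χ_A(x) = (x + 1)^2(x + 3)^2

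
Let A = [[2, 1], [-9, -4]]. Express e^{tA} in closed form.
A has Jordan form J = [[-1, 1], [0, -1]] with A = PJP^{-1}, so e^{tA} = P e^{tJ} P^{-1}.

For a Jordan block J_k(λ), e^{tJ_k(λ)} = e^{λt} · (I + tN + t^2 N^2/2! + ... + t^{k-1} N^{k-1}/(k-1)!) where N is the nilpotent superdiagonal part.

Assembling the blocks and conjugating back gives the entries of e^{tA} as shown above.

e^{tA} = [[(3*t + 1)*e^{-t}, t*e^{-t}], [-9*t*e^{-t}, (1 - 3*t)*e^{-t}]]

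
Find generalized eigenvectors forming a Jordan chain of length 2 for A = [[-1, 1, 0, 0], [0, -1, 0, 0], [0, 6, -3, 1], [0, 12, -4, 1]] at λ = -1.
v_1 = [[0, 1, 5, 3]]^T, v_2 = [[1, 0, -1, -2]]^T

We seek v_1 ∈ ker((A + I)^2) \ ker(A + I), then set v_{i+1} = (A + I) v_i.

One such chain is v_1 = [[0, 1, 5, 3]]^T, v_2 = [[1, 0, -1, -2]]^T. Check: (A + I) v_2 = [[0, 0, 0, 0]]^T = 0.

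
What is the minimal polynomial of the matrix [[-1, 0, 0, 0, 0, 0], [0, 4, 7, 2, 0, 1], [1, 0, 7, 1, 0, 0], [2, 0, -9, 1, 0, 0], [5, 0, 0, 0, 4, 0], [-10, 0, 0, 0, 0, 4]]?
m_A(x) = (x - 4)^3(x + 1)

The characteristic polynomial factors as (x - 4)^5(x + 1). The minimal polynomial is ∏(x - λ)^{k_λ} where k_λ is the size of the largest Jordan block at λ.

For λ = -1: rank(A + I) = 5, and the largest Jordan block has size 1 (the smallest k with rank((A + I)^k) = rank((A + I)^(k+1))).
For λ = 4: rank(A - 4I) = 3, and the largest Jordan block has size 3 (the smallest k with rank((A - 4I)^k) = rank((A - 4I)^(k+1))).

So m_A(x) = (x - 4)^3(x + 1).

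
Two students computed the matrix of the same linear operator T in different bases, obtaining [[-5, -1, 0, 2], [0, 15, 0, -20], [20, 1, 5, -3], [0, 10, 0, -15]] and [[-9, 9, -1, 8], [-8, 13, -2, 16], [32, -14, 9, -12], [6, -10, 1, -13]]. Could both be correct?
Two matrices over a field are similar if and only if they have the same invariant factors.

Both A and B have characteristic polynomial (x - 5)^2(x + 5)^2 and minimal polynomial (x - 5)^2(x + 5)^2. Computing further, both have invariant factors (x - 5)^2(x + 5)^2. Hence A and B are similar.

Yes.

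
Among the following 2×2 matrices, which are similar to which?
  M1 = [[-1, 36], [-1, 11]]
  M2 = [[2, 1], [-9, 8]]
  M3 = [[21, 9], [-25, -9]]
Characteristic polynomials: χ_{M1} = (x - 5)^2, χ_{M2} = (x - 5)^2, χ_{M3} = (x - 6)^2.

{M1, M2}: invariant factors (x - 5)^2.

{M3}: invariant factors (x - 6)^2.

Matrices are similar if and only if their invariant-factor lists agree; the partition into similarity classes is {M1, M2}, {M3}.

2 classes: {M1, M2}, {M3}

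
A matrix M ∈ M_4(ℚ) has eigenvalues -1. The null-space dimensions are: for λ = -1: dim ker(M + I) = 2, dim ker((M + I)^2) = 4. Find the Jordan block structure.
Jordan blocks: (-1, 2), (-1, 2)

λ = -1: successive nullity increments [2, 2] count blocks of size ≥ k; block sizes are [2, 2].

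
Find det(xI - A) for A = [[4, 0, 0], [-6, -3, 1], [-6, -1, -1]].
xI - A = [[x - 4, 0, 0], [6, x + 3, -1], [6, 1, x + 1]].

Expanding det(xI - A) along the first row:
det(xI - A) = + (x - 4)·det([[x + 3, -1], [1, x + 1]]) - (0)·det([[6, -1], [6, x + 1]]) + (0)·det([[6, x + 3], [6, 1]]).

Evaluating gives χ_A(x) = x^3 - 12x - 16 = (x - 4)(x + 2)^2.

χ_A(x) = (x - 4)(x + 2)^2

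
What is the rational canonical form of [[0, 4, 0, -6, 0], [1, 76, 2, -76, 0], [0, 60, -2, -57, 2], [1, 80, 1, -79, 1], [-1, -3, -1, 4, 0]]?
R = [[0, 0, 0, 0, -108], [1, 0, 0, 0, -72], [0, 1, 0, 0, -51], [0, 0, 1, 0, -19], [0, 0, 0, 1, -5]]

The invariant factors of A (the non-unit diagonal entries of the Smith normal form of xI - A over ℚ[x]) are (x + 3)(x^2 + x + 6)^2, each dividing the next. The characteristic polynomial is their product, (x + 3)(x^2 + x + 6)^2.

The rational canonical form is the block-diagonal matrix of companion matrices C(f_i):
R = [[0, 0, 0, 0, -108], [1, 0, 0, 0, -72], [0, 1, 0, 0, -51], [0, 0, 1, 0, -19], [0, 0, 0, 1, -5]].

Note the characteristic polynomial does not split into linear factors over ℚ, so A has no Jordan form over ℚ; the rational canonical form exists over any field.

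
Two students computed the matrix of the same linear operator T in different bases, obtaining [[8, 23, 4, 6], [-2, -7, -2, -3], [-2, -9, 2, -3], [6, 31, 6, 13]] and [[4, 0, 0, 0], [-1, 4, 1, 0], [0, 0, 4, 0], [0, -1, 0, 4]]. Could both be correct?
Two matrices over a field are similar if and only if they have the same invariant factors.

Both A and B have characteristic polynomial (x - 4)^4 and minimal polynomial (x - 4)^3. Computing further, both have invariant factors x - 4, (x - 4)^3. Hence A and B are similar.

Yes.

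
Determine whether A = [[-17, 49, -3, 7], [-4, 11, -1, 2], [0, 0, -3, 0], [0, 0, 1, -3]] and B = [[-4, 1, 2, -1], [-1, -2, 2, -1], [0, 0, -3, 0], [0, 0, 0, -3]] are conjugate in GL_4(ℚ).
Both have characteristic polynomial (x + 3)^4 and minimal polynomial (x + 3)^2. But rank(A + 3I) = 2 for A while rank(B + 3I) = 1 for B, so the number of Jordan blocks at λ = -3 differs. A and B are not similar.

No.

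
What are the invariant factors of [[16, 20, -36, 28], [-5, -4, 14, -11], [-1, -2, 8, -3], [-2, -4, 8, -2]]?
x - 4, (x - 6)(x - 4)^2

The Jordan structure of A has elementary divisors (x - 4)^2, (x - 4), (x - 6). Arranging the block sizes at each eigenvalue in decreasing order and taking row products gives the invariant factors.

Invariant factors (smallest first, each dividing the next): x - 4, (x - 6)(x - 4)^2.

Check: the last factor (x - 6)(x - 4)^2 is the minimal polynomial, and the product (x - 6)(x - 4)^3 is the characteristic polynomial.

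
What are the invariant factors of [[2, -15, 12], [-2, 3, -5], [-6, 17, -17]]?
(x + 4)^3

The Jordan structure of A has elementary divisors (x + 4)^3. Arranging the block sizes at each eigenvalue in decreasing order and taking row products gives the invariant factors.

Invariant factors (smallest first, each dividing the next): (x + 4)^3.

Check: the last factor (x + 4)^3 is the minimal polynomial, and the product (x + 4)^3 is the characteristic polynomial.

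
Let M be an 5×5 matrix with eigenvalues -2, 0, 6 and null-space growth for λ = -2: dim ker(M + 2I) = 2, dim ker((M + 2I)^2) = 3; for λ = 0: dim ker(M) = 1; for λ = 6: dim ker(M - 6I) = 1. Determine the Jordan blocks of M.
λ = -2: successive nullity increments [2, 1] count blocks of size ≥ k; block sizes are [2, 1].
λ = 0: successive nullity increments [1] count blocks of size ≥ k; block sizes are [1].
λ = 6: successive nullity increments [1] count blocks of size ≥ k; block sizes are [1].

Jordan blocks: (-2, 2), (-2, 1), (0, 1), (6, 1)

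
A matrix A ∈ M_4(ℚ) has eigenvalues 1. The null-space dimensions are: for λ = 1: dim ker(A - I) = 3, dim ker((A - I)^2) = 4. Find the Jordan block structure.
λ = 1: successive nullity increments [3, 1] count blocks of size ≥ k; block sizes are [2, 1, 1].

Jordan blocks: (1, 2), (1, 1), (1, 1)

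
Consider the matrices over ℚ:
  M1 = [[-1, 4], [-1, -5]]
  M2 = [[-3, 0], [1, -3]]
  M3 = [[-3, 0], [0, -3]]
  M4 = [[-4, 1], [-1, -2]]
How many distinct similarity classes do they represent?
Characteristic polynomials: χ_{M1} = (x + 3)^2, χ_{M2} = (x + 3)^2, χ_{M3} = (x + 3)^2, χ_{M4} = (x + 3)^2.

{M1, M2, M4}: invariant factors (x + 3)^2.

{M3}: invariant factors x + 3, x + 3.

Matrices are similar if and only if their invariant-factor lists agree; the partition into similarity classes is {M1, M2, M4}, {M3}.

2 classes: {M1, M2, M4}, {M3}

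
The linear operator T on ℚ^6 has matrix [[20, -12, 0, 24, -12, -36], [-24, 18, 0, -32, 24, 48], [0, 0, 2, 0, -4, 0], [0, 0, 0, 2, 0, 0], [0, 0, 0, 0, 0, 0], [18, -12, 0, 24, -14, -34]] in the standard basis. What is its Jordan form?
The characteristic polynomial is det(xI - A) = x^2(x - 2)^4, so the eigenvalues are 0 (algebraic multiplicity 2), 2 (algebraic multiplicity 4).

For λ = 0: rank(A) = 4. The eigenspace has dimension 6 - 4 = 2, so there are 2 Jordan blocks; the rank sequence gives block sizes [1, 1].

For λ = 2: rank(A - 2I) = 2. The eigenspace has dimension 6 - 2 = 4, so there are 4 Jordan blocks; the rank sequence gives block sizes [1, 1, 1, 1].

Assembling the blocks gives the Jordan form J above.

J = [[0, 0, 0, 0, 0, 0], [0, 0, 0, 0, 0, 0], [0, 0, 2, 0, 0, 0], [0, 0, 0, 2, 0, 0], [0, 0, 0, 0, 2, 0], [0, 0, 0, 0, 0, 2]]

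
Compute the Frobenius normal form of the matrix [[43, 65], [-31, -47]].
R = [[0, 6], [1, -4]]

The invariant factors of A (the non-unit diagonal entries of the Smith normal form of xI - A over ℚ[x]) are x^2 + 4x - 6, each dividing the next. The characteristic polynomial is their product, x^2 + 4x - 6.

The rational canonical form is the block-diagonal matrix of companion matrices C(f_i):
R = [[0, 6], [1, -4]].

Note the characteristic polynomial does not split into linear factors over ℚ, so A has no Jordan form over ℚ; the rational canonical form exists over any field.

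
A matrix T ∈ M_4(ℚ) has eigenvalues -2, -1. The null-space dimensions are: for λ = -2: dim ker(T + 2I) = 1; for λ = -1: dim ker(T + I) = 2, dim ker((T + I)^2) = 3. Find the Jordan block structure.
Jordan blocks: (-2, 1), (-1, 2), (-1, 1)

λ = -2: successive nullity increments [1] count blocks of size ≥ k; block sizes are [1].
λ = -1: successive nullity increments [2, 1] count blocks of size ≥ k; block sizes are [2, 1].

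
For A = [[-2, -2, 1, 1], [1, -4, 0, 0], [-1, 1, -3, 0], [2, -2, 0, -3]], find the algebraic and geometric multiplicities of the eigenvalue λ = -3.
The characteristic polynomial is (x + 3)^4, so the factor x + 3 appears with exponent 4: the algebraic multiplicity is 4.

rank(A + 3I) = 2, so the eigenspace has dimension 4 - 2 = 2: the geometric multiplicity is 2.

Since 2 < 4, A is not diagonalizable.

algebraic multiplicity 4, geometric multiplicity 2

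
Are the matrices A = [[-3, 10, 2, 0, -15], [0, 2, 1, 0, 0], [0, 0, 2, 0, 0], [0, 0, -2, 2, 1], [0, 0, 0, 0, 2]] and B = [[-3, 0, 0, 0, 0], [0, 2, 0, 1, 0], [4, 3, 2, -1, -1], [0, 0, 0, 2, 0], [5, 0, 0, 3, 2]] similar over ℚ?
Two matrices over a field are similar if and only if they have the same invariant factors.

Both A and B have characteristic polynomial (x - 2)^4(x + 3) and minimal polynomial (x - 2)^2(x + 3). Computing further, both have invariant factors (x - 2)^2, (x - 2)^2(x + 3). Hence A and B are similar.

Yes.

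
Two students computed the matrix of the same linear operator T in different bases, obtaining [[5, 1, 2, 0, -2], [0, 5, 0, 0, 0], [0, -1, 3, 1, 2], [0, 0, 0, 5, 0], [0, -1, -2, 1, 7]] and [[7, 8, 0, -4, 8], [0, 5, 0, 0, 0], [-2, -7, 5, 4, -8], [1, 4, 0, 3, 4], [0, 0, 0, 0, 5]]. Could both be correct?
Yes.

Two matrices over a field are similar if and only if they have the same invariant factors.

Both A and B have characteristic polynomial (x - 5)^5 and minimal polynomial (x - 5)^2. Computing further, both have invariant factors x - 5, (x - 5)^2, (x - 5)^2. Hence A and B are similar.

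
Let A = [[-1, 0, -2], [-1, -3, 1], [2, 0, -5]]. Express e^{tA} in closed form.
A has Jordan form J = [[-3, 1, 0], [0, -3, 0], [0, 0, -3]] with A = PJP^{-1}, so e^{tA} = P e^{tJ} P^{-1}.

For a Jordan block J_k(λ), e^{tJ_k(λ)} = e^{λt} · (I + tN + t^2 N^2/2! + ... + t^{k-1} N^{k-1}/(k-1)!) where N is the nilpotent superdiagonal part.

Assembling the blocks and conjugating back gives the entries of e^{tA} as shown above.

e^{tA} = [[(2*t + 1)*e^{-3*t}, 0, -2*t*e^{-3*t}], [-t*e^{-3*t}, e^{-3*t}, t*e^{-3*t}], [2*t*e^{-3*t}, 0, (1 - 2*t)*e^{-3*t}]]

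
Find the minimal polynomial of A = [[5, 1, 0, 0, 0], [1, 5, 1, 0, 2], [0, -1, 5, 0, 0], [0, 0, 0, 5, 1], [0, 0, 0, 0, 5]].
The characteristic polynomial factors as (x - 5)^5. The minimal polynomial is ∏(x - λ)^{k_λ} where k_λ is the size of the largest Jordan block at λ.

For λ = 5: rank(A - 5I) = 3, and the largest Jordan block has size 3 (the smallest k with rank((A - 5I)^k) = rank((A - 5I)^(k+1))).

So m_A(x) = (x - 5)^3.

m_A(x) = (x - 5)^3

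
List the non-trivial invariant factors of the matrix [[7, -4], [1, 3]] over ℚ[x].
The Jordan structure of A has elementary divisors (x - 5)^2. Arranging the block sizes at each eigenvalue in decreasing order and taking row products gives the invariant factors.

Invariant factors (smallest first, each dividing the next): (x - 5)^2.

Check: the last factor (x - 5)^2 is the minimal polynomial, and the product (x - 5)^2 is the characteristic polynomial.

(x - 5)^2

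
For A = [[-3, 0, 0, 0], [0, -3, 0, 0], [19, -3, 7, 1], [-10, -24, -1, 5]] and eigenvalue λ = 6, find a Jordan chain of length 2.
We seek v_1 ∈ ker((A - 6I)^2) \ ker(A - 6I), then set v_{i+1} = (A - 6I) v_i.

One such chain is v_1 = [[0, 0, 0, 1]]^T, v_2 = [[0, 0, 1, -1]]^T. Check: (A - 6I) v_2 = [[0, 0, 0, 0]]^T = 0.

v_1 = [[0, 0, 0, 1]]^T, v_2 = [[0, 0, 1, -1]]^T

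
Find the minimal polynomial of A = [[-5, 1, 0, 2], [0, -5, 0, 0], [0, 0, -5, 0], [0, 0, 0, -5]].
The characteristic polynomial factors as (x + 5)^4. The minimal polynomial is ∏(x - λ)^{k_λ} where k_λ is the size of the largest Jordan block at λ.

For λ = -5: rank(A + 5I) = 1, and the largest Jordan block has size 2 (the smallest k with rank((A + 5I)^k) = rank((A + 5I)^(k+1))).

So m_A(x) = (x + 5)^2.

m_A(x) = (x + 5)^2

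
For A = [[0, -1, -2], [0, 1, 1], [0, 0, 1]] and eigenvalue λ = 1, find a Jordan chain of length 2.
We seek v_1 ∈ ker((A - I)^2) \ ker(A - I), then set v_{i+1} = (A - I) v_i.

One such chain is v_1 = [[-2, 1, 1]]^T, v_2 = [[-1, 1, 0]]^T. Check: (A - I) v_2 = [[0, 0, 0]]^T = 0.

v_1 = [[-2, 1, 1]]^T, v_2 = [[-1, 1, 0]]^T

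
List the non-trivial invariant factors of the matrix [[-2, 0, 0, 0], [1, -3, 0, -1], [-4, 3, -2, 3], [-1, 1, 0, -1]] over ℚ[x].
The Jordan structure of A has elementary divisors (x + 2)^2, (x + 2)^2. Arranging the block sizes at each eigenvalue in decreasing order and taking row products gives the invariant factors.

Invariant factors (smallest first, each dividing the next): (x + 2)^2, (x + 2)^2.

Check: the last factor (x + 2)^2 is the minimal polynomial, and the product (x + 2)^4 is the characteristic polynomial.

(x + 2)^2, (x + 2)^2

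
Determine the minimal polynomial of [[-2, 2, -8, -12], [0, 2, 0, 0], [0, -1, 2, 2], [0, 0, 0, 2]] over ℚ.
m_A(x) = (x - 2)^2(x + 2)

The characteristic polynomial factors as (x - 2)^3(x + 2). The minimal polynomial is ∏(x - λ)^{k_λ} where k_λ is the size of the largest Jordan block at λ.

For λ = -2: rank(A + 2I) = 3, and the largest Jordan block has size 1 (the smallest k with rank((A + 2I)^k) = rank((A + 2I)^(k+1))).
For λ = 2: rank(A - 2I) = 2, and the largest Jordan block has size 2 (the smallest k with rank((A - 2I)^k) = rank((A - 2I)^(k+1))).

So m_A(x) = (x - 2)^2(x + 2).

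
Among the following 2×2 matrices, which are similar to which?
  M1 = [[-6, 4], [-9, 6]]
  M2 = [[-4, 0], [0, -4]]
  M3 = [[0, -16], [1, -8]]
Characteristic polynomials: χ_{M1} = x^2, χ_{M2} = (x + 4)^2, χ_{M3} = (x + 4)^2.

{M1}: invariant factors x^2.

{M2}: invariant factors x + 4, x + 4.

{M3}: invariant factors (x + 4)^2.

Matrices are similar if and only if their invariant-factor lists agree; the partition into similarity classes is {M1}, {M2}, {M3}.

3 classes: {M1}, {M2}, {M3}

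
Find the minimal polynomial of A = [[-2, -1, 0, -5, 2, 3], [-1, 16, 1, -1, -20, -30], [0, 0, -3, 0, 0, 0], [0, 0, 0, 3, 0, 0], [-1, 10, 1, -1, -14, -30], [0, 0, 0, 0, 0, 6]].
m_A(x) = (x - 6)(x - 3)(x + 3)^3

The characteristic polynomial factors as (x - 6)^2(x - 3)(x + 3)^3. The minimal polynomial is ∏(x - λ)^{k_λ} where k_λ is the size of the largest Jordan block at λ.

For λ = -3: rank(A + 3I) = 5, and the largest Jordan block has size 3 (the smallest k with rank((A + 3I)^k) = rank((A + 3I)^(k+1))).
For λ = 3: rank(A - 3I) = 5, and the largest Jordan block has size 1 (the smallest k with rank((A - 3I)^k) = rank((A - 3I)^(k+1))).
For λ = 6: rank(A - 6I) = 4, and the largest Jordan block has size 1 (the smallest k with rank((A - 6I)^k) = rank((A - 6I)^(k+1))).

So m_A(x) = (x - 6)(x - 3)(x + 3)^3.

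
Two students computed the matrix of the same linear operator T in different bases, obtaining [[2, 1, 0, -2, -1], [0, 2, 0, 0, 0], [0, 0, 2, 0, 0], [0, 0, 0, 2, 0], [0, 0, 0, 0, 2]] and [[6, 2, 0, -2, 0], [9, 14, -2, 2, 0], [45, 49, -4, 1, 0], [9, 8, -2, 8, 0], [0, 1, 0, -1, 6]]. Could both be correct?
trace(A) = 10 but trace(B) = 30. The trace is a similarity invariant, so A and B are not similar.

No.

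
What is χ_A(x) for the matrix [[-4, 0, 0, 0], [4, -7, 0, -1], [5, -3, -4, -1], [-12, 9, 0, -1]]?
xI - A = [[x + 4, 0, 0, 0], [-4, x + 7, 0, 1], [-5, 3, x + 4, 1], [12, -9, 0, x + 1]].

Expanding det(xI - A) along the first row:
det(xI - A) = + (x + 4)·det([[x + 7, 0, 1], [3, x + 4, 1], [-9, 0, x + 1]]) - (0)·det([[-4, 0, 1], [-5, x + 4, 1], [12, 0, x + 1]]) + (0)·det([[-4, x + 7, 1], [-5, 3, 1], [12, -9, x + 1]]) - (0)·det([[-4, x + 7, 0], [-5, 3, x + 4], [12, -9, 0]]).

Evaluating gives χ_A(x) = x^4 + 16x^3 + 96x^2 + 256x + 256 = (x + 4)^4.

χ_A(x) = (x + 4)^4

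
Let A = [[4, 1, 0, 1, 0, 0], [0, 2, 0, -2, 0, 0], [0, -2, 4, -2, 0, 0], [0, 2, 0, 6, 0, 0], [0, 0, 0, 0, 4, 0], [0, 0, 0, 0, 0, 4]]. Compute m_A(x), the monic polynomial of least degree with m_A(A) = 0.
The characteristic polynomial factors as (x - 4)^6. The minimal polynomial is ∏(x - λ)^{k_λ} where k_λ is the size of the largest Jordan block at λ.

For λ = 4: rank(A - 4I) = 1, and the largest Jordan block has size 2 (the smallest k with rank((A - 4I)^k) = rank((A - 4I)^(k+1))).

So m_A(x) = (x - 4)^2.

m_A(x) = (x - 4)^2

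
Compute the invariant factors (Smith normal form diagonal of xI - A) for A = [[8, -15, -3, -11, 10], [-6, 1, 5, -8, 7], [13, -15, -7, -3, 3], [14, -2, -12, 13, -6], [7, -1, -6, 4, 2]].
The Jordan structure of A has elementary divisors (x - 1)^2, (x - 5)^3. Arranging the block sizes at each eigenvalue in decreasing order and taking row products gives the invariant factors.

Invariant factors (smallest first, each dividing the next): (x - 5)^3(x - 1)^2.

Check: the last factor (x - 5)^3(x - 1)^2 is the minimal polynomial, and the product (x - 5)^3(x - 1)^2 is the characteristic polynomial.

(x - 5)^3(x - 1)^2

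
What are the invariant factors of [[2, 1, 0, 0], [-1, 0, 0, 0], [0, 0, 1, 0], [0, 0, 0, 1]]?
The Jordan structure of A has elementary divisors (x - 1)^2, (x - 1), (x - 1). Arranging the block sizes at each eigenvalue in decreasing order and taking row products gives the invariant factors.

Invariant factors (smallest first, each dividing the next): x - 1, x - 1, (x - 1)^2.

Check: the last factor (x - 1)^2 is the minimal polynomial, and the product (x - 1)^4 is the characteristic polynomial.

x - 1, x - 1, (x - 1)^2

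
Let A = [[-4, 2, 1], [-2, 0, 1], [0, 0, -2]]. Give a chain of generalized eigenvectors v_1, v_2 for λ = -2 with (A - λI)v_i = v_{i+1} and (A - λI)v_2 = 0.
We seek v_1 ∈ ker((A + 2I)^2) \ ker(A + 2I), then set v_{i+1} = (A + 2I) v_i.

One such chain is v_1 = [[-1, -1, 1]]^T, v_2 = [[1, 1, 0]]^T. Check: (A + 2I) v_2 = [[0, 0, 0]]^T = 0.

v_1 = [[-1, -1, 1]]^T, v_2 = [[1, 1, 0]]^T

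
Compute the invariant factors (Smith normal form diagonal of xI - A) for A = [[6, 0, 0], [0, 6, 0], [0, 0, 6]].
x - 6, x - 6, x - 6

The Jordan structure of A has elementary divisors (x - 6), (x - 6), (x - 6). Arranging the block sizes at each eigenvalue in decreasing order and taking row products gives the invariant factors.

Invariant factors (smallest first, each dividing the next): x - 6, x - 6, x - 6.

Check: the last factor x - 6 is the minimal polynomial, and the product (x - 6)^3 is the characteristic polynomial.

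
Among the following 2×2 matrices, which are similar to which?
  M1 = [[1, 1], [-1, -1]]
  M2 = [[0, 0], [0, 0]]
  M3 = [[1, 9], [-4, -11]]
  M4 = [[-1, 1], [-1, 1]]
Characteristic polynomials: χ_{M1} = x^2, χ_{M2} = x^2, χ_{M3} = (x + 5)^2, χ_{M4} = x^2.

{M1, M4}: invariant factors x^2.

{M2}: invariant factors x, x.

{M3}: invariant factors (x + 5)^2.

Matrices are similar if and only if their invariant-factor lists agree; the partition into similarity classes is {M1, M4}, {M2}, {M3}.

3 classes: {M1, M4}, {M2}, {M3}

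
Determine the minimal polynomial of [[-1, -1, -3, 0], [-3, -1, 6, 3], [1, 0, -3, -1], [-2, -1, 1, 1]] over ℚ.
The characteristic polynomial factors as (x + 1)^4. The minimal polynomial is ∏(x - λ)^{k_λ} where k_λ is the size of the largest Jordan block at λ.

For λ = -1: rank(A + I) = 2, and the largest Jordan block has size 2 (the smallest k with rank((A + I)^k) = rank((A + I)^(k+1))).

So m_A(x) = (x + 1)^2.

m_A(x) = (x + 1)^2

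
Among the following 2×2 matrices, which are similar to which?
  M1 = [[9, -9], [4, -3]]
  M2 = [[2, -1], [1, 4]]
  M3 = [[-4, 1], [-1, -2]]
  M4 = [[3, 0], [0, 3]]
3 classes: {M1, M2}, {M3}, {M4}

Characteristic polynomials: χ_{M1} = (x - 3)^2, χ_{M2} = (x - 3)^2, χ_{M3} = (x + 3)^2, χ_{M4} = (x - 3)^2.

{M1, M2}: invariant factors (x - 3)^2.

{M3}: invariant factors (x + 3)^2.

{M4}: invariant factors x - 3, x - 3.

Matrices are similar if and only if their invariant-factor lists agree; the partition into similarity classes is {M1, M2}, {M3}, {M4}.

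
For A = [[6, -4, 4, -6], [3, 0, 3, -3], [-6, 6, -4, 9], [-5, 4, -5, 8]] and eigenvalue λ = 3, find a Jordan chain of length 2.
We seek v_1 ∈ ker((A - 3I)^2) \ ker(A - 3I), then set v_{i+1} = (A - 3I) v_i.

One such chain is v_1 = [[0, -1, 0, 1]]^T, v_2 = [[-2, 0, 3, 1]]^T. Check: (A - 3I) v_2 = [[0, 0, 0, 0]]^T = 0.

v_1 = [[0, -1, 0, 1]]^T, v_2 = [[-2, 0, 3, 1]]^T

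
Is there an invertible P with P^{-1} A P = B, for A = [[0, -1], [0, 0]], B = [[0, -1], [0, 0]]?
Yes.

Two matrices over a field are similar if and only if they have the same invariant factors.

Both A and B have characteristic polynomial x^2 and minimal polynomial x^2. Computing further, both have invariant factors x^2. Hence A and B are similar.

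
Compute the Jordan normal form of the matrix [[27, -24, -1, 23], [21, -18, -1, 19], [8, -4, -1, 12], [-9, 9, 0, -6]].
The characteristic polynomial is det(xI - A) = x^2(x - 1)^2, so the eigenvalues are 0 (algebraic multiplicity 2), 1 (algebraic multiplicity 2).

For λ = 0: rank(A) = 3, rank(A^2) = 2. The eigenspace has dimension 4 - 3 = 1, so there is 1 Jordan block; the rank sequence gives block sizes [2].

For λ = 1: rank(A - I) = 3, rank((A - I)^2) = 2. The eigenspace has dimension 4 - 3 = 1, so there is 1 Jordan block; the rank sequence gives block sizes [2].

Assembling the blocks gives the Jordan form J above.

J = [[0, 1, 0, 0], [0, 0, 0, 0], [0, 0, 1, 1], [0, 0, 0, 1]]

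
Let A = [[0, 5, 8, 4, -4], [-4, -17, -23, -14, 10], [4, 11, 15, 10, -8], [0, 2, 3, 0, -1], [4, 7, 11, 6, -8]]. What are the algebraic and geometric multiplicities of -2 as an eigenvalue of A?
The characteristic polynomial is (x + 2)^5, so the factor x + 2 appears with exponent 5: the algebraic multiplicity is 5.

rank(A + 2I) = 3, so the eigenspace has dimension 5 - 3 = 2: the geometric multiplicity is 2.

Since 2 < 5, A is not diagonalizable.

algebraic multiplicity 5, geometric multiplicity 2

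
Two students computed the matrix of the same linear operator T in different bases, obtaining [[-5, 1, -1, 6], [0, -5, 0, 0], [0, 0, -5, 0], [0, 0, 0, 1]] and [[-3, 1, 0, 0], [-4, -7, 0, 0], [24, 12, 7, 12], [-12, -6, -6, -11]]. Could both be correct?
Two matrices over a field are similar if and only if they have the same invariant factors.

Both A and B have characteristic polynomial (x - 1)(x + 5)^3 and minimal polynomial (x - 1)(x + 5)^2. Computing further, both have invariant factors x + 5, (x - 1)(x + 5)^2. Hence A and B are similar.

Yes.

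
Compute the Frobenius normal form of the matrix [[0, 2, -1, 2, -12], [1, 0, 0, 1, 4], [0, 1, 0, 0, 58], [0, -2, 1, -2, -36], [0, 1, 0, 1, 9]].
The invariant factors of A (the non-unit diagonal entries of the Smith normal form of xI - A over ℚ[x]) are (x - 4)(x - 3)(x^3 + 2x + 4), each dividing the next. The characteristic polynomial is their product, (x - 4)(x - 3)(x^3 + 2x + 4).

The rational canonical form is the block-diagonal matrix of companion matrices C(f_i):
R = [[0, 0, 0, 0, -48], [1, 0, 0, 0, 4], [0, 1, 0, 0, 10], [0, 0, 1, 0, -14], [0, 0, 0, 1, 7]].

Note the characteristic polynomial does not split into linear factors over ℚ, so A has no Jordan form over ℚ; the rational canonical form exists over any field.

R = [[0, 0, 0, 0, -48], [1, 0, 0, 0, 4], [0, 1, 0, 0, 10], [0, 0, 1, 0, -14], [0, 0, 0, 1, 7]]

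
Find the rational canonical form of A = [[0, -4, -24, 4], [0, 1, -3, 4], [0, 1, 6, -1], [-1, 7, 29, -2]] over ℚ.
The invariant factors of A (the non-unit diagonal entries of the Smith normal form of xI - A over ℚ[x]) are x^3(x - 5), each dividing the next. The characteristic polynomial is their product, x^3(x - 5).

The rational canonical form is the block-diagonal matrix of companion matrices C(f_i):
R = [[0, 0, 0, 0], [1, 0, 0, 0], [0, 1, 0, 0], [0, 0, 1, 5]].

R = [[0, 0, 0, 0], [1, 0, 0, 0], [0, 1, 0, 0], [0, 0, 1, 5]]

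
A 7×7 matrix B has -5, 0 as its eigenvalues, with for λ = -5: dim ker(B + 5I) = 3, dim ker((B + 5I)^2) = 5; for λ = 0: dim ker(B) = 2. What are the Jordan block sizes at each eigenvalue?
λ = -5: successive nullity increments [3, 2] count blocks of size ≥ k; block sizes are [2, 2, 1].
λ = 0: successive nullity increments [2] count blocks of size ≥ k; block sizes are [1, 1].

Jordan blocks: (-5, 2), (-5, 2), (-5, 1), (0, 1), (0, 1)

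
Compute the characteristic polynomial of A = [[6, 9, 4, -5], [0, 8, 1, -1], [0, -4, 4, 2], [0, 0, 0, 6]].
χ_A(x) = (x - 6)^4

xI - A = [[x - 6, -9, -4, 5], [0, x - 8, -1, 1], [0, 4, x - 4, -2], [0, 0, 0, x - 6]].

Expanding det(xI - A) along the first row:
det(xI - A) = + (x - 6)·det([[x - 8, -1, 1], [4, x - 4, -2], [0, 0, x - 6]]) - (-9)·det([[0, -1, 1], [0, x - 4, -2], [0, 0, x - 6]]) + (-4)·det([[0, x - 8, 1], [0, 4, -2], [0, 0, x - 6]]) - (5)·det([[0, x - 8, -1], [0, 4, x - 4], [0, 0, 0]]).

Evaluating gives χ_A(x) = x^4 - 24x^3 + 216x^2 - 864x + 1296 = (x - 6)^4.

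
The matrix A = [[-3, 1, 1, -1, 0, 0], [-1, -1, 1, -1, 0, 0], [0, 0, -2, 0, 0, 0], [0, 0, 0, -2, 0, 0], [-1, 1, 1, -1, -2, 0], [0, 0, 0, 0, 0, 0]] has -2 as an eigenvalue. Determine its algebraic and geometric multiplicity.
algebraic multiplicity 5, geometric multiplicity 4

The characteristic polynomial is x(x + 2)^5, so the factor x + 2 appears with exponent 5: the algebraic multiplicity is 5.

rank(A + 2I) = 2, so the eigenspace has dimension 6 - 2 = 4: the geometric multiplicity is 4.

Since 4 < 5, A is not diagonalizable.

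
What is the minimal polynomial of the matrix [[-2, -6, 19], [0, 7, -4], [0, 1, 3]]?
The characteristic polynomial factors as (x - 5)^2(x + 2). The minimal polynomial is ∏(x - λ)^{k_λ} where k_λ is the size of the largest Jordan block at λ.

For λ = -2: rank(A + 2I) = 2, and the largest Jordan block has size 1 (the smallest k with rank((A + 2I)^k) = rank((A + 2I)^(k+1))).
For λ = 5: rank(A - 5I) = 2, and the largest Jordan block has size 2 (the smallest k with rank((A - 5I)^k) = rank((A - 5I)^(k+1))).

So m_A(x) = (x - 5)^2(x + 2).

m_A(x) = (x - 5)^2(x + 2)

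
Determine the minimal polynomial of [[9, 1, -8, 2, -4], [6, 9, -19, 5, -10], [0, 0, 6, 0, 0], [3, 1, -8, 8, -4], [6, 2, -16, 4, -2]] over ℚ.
The characteristic polynomial factors as (x - 6)^5. The minimal polynomial is ∏(x - λ)^{k_λ} where k_λ is the size of the largest Jordan block at λ.

For λ = 6: rank(A - 6I) = 2, and the largest Jordan block has size 3 (the smallest k with rank((A - 6I)^k) = rank((A - 6I)^(k+1))).

So m_A(x) = (x - 6)^3.

m_A(x) = (x - 6)^3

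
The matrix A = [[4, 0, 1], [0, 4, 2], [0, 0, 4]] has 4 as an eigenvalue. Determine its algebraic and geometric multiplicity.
The characteristic polynomial is (x - 4)^3, so the factor x - 4 appears with exponent 3: the algebraic multiplicity is 3.

rank(A - 4I) = 1, so the eigenspace has dimension 3 - 1 = 2: the geometric multiplicity is 2.

Since 2 < 3, A is not diagonalizable.

algebraic multiplicity 3, geometric multiplicity 2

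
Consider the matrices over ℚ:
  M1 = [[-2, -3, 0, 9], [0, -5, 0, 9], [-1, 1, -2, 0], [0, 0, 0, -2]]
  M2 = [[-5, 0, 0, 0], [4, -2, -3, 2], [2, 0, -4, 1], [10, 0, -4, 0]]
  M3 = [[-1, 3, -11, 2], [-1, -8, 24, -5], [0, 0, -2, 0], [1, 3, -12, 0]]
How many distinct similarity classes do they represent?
Characteristic polynomials: χ_{M1} = (x + 2)^3(x + 5), χ_{M2} = (x + 2)^3(x + 5), χ_{M3} = (x + 2)^3(x + 5).

{M1}: invariant factors x + 2, (x + 2)^2(x + 5).

{M2, M3}: invariant factors (x + 2)^3(x + 5).

Matrices are similar if and only if their invariant-factor lists agree; the partition into similarity classes is {M1}, {M2, M3}.

2 classes: {M1}, {M2, M3}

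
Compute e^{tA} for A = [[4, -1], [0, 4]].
e^{tA} = [[e^{4*t}, -t*e^{4*t}], [0, e^{4*t}]]

A has Jordan form J = [[4, 1], [0, 4]] with A = PJP^{-1}, so e^{tA} = P e^{tJ} P^{-1}.

For a Jordan block J_k(λ), e^{tJ_k(λ)} = e^{λt} · (I + tN + t^2 N^2/2! + ... + t^{k-1} N^{k-1}/(k-1)!) where N is the nilpotent superdiagonal part.

Assembling the blocks and conjugating back gives the entries of e^{tA} as shown above.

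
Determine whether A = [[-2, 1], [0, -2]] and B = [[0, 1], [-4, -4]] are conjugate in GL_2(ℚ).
Two matrices over a field are similar if and only if they have the same invariant factors.

Both A and B have characteristic polynomial (x + 2)^2 and minimal polynomial (x + 2)^2. Computing further, both have invariant factors (x + 2)^2. Hence A and B are similar.

Yes.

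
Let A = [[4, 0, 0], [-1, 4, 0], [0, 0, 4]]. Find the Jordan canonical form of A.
The characteristic polynomial is det(xI - A) = (x - 4)^3, so the eigenvalues are 4 (algebraic multiplicity 3).

For λ = 4: rank(A - 4I) = 1, rank((A - 4I)^2) = 0. The eigenspace has dimension 3 - 1 = 2, so there are 2 Jordan blocks; the rank sequence gives block sizes [2, 1].

Assembling the blocks gives the Jordan form J above.

J = [[4, 1, 0], [0, 4, 0], [0, 0, 4]]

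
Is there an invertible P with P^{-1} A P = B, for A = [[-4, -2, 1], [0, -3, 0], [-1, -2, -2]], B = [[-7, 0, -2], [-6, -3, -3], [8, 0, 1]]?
Two matrices over a field are similar if and only if they have the same invariant factors.

Both A and B have characteristic polynomial (x + 3)^3 and minimal polynomial (x + 3)^2. Computing further, both have invariant factors x + 3, (x + 3)^2. Hence A and B are similar.

Yes.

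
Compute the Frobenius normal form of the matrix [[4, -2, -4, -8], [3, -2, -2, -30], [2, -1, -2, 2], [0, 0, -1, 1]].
The invariant factors of A (the non-unit diagonal entries of the Smith normal form of xI - A over ℚ[x]) are (x - 1)(x + 2)(x^2 - 2x + 6), each dividing the next. The characteristic polynomial is their product, (x - 1)(x + 2)(x^2 - 2x + 6).

The rational canonical form is the block-diagonal matrix of companion matrices C(f_i):
R = [[0, 0, 0, 12], [1, 0, 0, -10], [0, 1, 0, -2], [0, 0, 1, 1]].

Note the characteristic polynomial does not split into linear factors over ℚ, so A has no Jordan form over ℚ; the rational canonical form exists over any field.

R = [[0, 0, 0, 12], [1, 0, 0, -10], [0, 1, 0, -2], [0, 0, 1, 1]]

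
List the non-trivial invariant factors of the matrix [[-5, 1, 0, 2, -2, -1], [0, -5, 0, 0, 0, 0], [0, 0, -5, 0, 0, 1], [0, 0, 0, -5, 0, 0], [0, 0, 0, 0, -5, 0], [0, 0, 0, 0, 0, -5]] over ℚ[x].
The Jordan structure of A has elementary divisors (x + 5)^2, (x + 5)^2, (x + 5), (x + 5). Arranging the block sizes at each eigenvalue in decreasing order and taking row products gives the invariant factors.

Invariant factors (smallest first, each dividing the next): x + 5, x + 5, (x + 5)^2, (x + 5)^2.

Check: the last factor (x + 5)^2 is the minimal polynomial, and the product (x + 5)^6 is the characteristic polynomial.

x + 5, x + 5, (x + 5)^2, (x + 5)^2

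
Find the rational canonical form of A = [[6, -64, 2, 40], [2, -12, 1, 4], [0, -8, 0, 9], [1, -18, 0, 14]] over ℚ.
R = [[0, 0, 0, -4], [1, 0, 0, -16], [0, 1, 0, -12], [0, 0, 1, 8]]

The invariant factors of A (the non-unit diagonal entries of the Smith normal form of xI - A over ℚ[x]) are (x^2 - 4x - 2)^2, each dividing the next. The characteristic polynomial is their product, (x^2 - 4x - 2)^2.

The rational canonical form is the block-diagonal matrix of companion matrices C(f_i):
R = [[0, 0, 0, -4], [1, 0, 0, -16], [0, 1, 0, -12], [0, 0, 1, 8]].

Note the characteristic polynomial does not split into linear factors over ℚ, so A has no Jordan form over ℚ; the rational canonical form exists over any field.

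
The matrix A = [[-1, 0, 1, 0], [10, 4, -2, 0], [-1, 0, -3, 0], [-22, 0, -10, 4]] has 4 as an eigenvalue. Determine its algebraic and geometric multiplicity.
algebraic multiplicity 2, geometric multiplicity 2

The characteristic polynomial is (x - 4)^2(x + 2)^2, so the factor x - 4 appears with exponent 2: the algebraic multiplicity is 2.

rank(A - 4I) = 2, so the eigenspace has dimension 4 - 2 = 2: the geometric multiplicity is 2.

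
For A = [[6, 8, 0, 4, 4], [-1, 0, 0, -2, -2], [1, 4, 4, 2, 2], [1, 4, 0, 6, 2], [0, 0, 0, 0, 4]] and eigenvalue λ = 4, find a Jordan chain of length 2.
We seek v_1 ∈ ker((A - 4I)^2) \ ker(A - 4I), then set v_{i+1} = (A - 4I) v_i.

One such chain is v_1 = [[-1, 1, -1, -1, 0]]^T, v_2 = [[2, -1, 1, 1, 0]]^T. Check: (A - 4I) v_2 = [[0, 0, 0, 0, 0]]^T = 0.

v_1 = [[-1, 1, -1, -1, 0]]^T, v_2 = [[2, -1, 1, 1, 0]]^T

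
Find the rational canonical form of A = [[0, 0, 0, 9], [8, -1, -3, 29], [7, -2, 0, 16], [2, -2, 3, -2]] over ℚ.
The invariant factors of A (the non-unit diagonal entries of the Smith normal form of xI - A over ℚ[x]) are x + 3, (x + 3)(x^2 - 3x - 3), each dividing the next. The characteristic polynomial is their product, (x + 3)^2(x^2 - 3x - 3).

The rational canonical form is the block-diagonal matrix of companion matrices C(f_i):
R = [[-3, 0, 0, 0], [0, 0, 0, 9], [0, 1, 0, 12], [0, 0, 1, 0]].

Note the characteristic polynomial does not split into linear factors over ℚ, so A has no Jordan form over ℚ; the rational canonical form exists over any field.

R = [[-3, 0, 0, 0], [0, 0, 0, 9], [0, 1, 0, 12], [0, 0, 1, 0]]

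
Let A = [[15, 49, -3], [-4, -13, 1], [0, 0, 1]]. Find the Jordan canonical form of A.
J = [[1, 1, 0], [0, 1, 1], [0, 0, 1]]

The characteristic polynomial is det(xI - A) = (x - 1)^3, so the eigenvalues are 1 (algebraic multiplicity 3).

For λ = 1: rank(A - I) = 2, rank((A - I)^2) = 1, rank((A - I)^3) = 0. The eigenspace has dimension 3 - 2 = 1, so there is 1 Jordan block; the rank sequence gives block sizes [3].

Assembling the blocks gives the Jordan form J above.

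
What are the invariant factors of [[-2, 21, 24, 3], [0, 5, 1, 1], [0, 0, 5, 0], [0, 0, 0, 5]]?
The Jordan structure of A has elementary divisors (x + 2), (x - 5)^2, (x - 5). Arranging the block sizes at each eigenvalue in decreasing order and taking row products gives the invariant factors.

Invariant factors (smallest first, each dividing the next): x - 5, (x - 5)^2(x + 2).

Check: the last factor (x - 5)^2(x + 2) is the minimal polynomial, and the product (x - 5)^3(x + 2) is the characteristic polynomial.

x - 5, (x - 5)^2(x + 2)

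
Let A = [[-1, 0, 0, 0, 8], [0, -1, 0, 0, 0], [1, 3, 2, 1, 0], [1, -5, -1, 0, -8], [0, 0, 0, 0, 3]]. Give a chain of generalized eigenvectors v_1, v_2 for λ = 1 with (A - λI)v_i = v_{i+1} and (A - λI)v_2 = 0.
v_1 = [[0, 0, 0, 1, 0]]^T, v_2 = [[0, 0, 1, -1, 0]]^T

We seek v_1 ∈ ker((A - I)^2) \ ker(A - I), then set v_{i+1} = (A - I) v_i.

One such chain is v_1 = [[0, 0, 0, 1, 0]]^T, v_2 = [[0, 0, 1, -1, 0]]^T. Check: (A - I) v_2 = [[0, 0, 0, 0, 0]]^T = 0.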